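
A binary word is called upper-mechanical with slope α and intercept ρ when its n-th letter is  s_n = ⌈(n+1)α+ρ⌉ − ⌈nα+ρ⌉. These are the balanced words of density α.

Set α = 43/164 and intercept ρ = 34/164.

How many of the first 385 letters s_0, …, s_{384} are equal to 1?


#1s = Σ_{n=0}^{384} s_n = Σ_{n=0}^{384} (⌈(n+1)α+ρ⌉ − ⌈nα+ρ⌉)
the sum telescopes: every ⌈nα+ρ⌉ with 0 < n < 385 appears once with + and once with −, leaving ⌈385α+ρ⌉ − ⌈0·α+ρ⌉
385α + ρ = (385·43 + 34) / 164 = 16589/164
ρ = 34/164
⌈16589/164⌉ = 102,  ⌈34/164⌉ = 1
#1s = 102 − 1 = 101

101


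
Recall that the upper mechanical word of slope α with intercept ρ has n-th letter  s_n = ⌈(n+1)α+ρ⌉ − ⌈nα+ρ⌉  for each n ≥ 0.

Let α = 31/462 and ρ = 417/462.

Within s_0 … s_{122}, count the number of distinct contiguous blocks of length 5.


t_n = ⌈(n·31+417)/462⌉ for n = 0 … 123:
  n=0…9: ⌈417/462⌉=1 ⌈448/462⌉=1 ⌈479/462⌉=2 ⌈510/462⌉=2 ⌈541/462⌉=2 ⌈572/462⌉=2 ⌈603/462⌉=2 ⌈634/462⌉=2 ⌈665/462⌉=2 ⌈696/462⌉=2
  n=10…19: ⌈727/462⌉=2 ⌈758/462⌉=2 ⌈789/462⌉=2 ⌈820/462⌉=2 ⌈851/462⌉=2 ⌈882/462⌉=2 ⌈913/462⌉=2 ⌈944/462⌉=3 ⌈975/462⌉=3 ⌈1006/462⌉=3
  n=20…29: ⌈1037/462⌉=3 ⌈1068/462⌉=3 ⌈1099/462⌉=3 ⌈1130/462⌉=3 ⌈1161/462⌉=3 ⌈1192/462⌉=3 ⌈1223/462⌉=3 ⌈1254/462⌉=3 ⌈1285/462⌉=3 ⌈1316/462⌉=3
  n=30…39: ⌈1347/462⌉=3 ⌈1378/462⌉=3 ⌈1409/462⌉=4 ⌈1440/462⌉=4 ⌈1471/462⌉=4 ⌈1502/462⌉=4 ⌈1533/462⌉=4 ⌈1564/462⌉=4 ⌈1595/462⌉=4 ⌈1626/462⌉=4
  n=40…49: ⌈1657/462⌉=4 ⌈1688/462⌉=4 ⌈1719/462⌉=4 ⌈1750/462⌉=4 ⌈1781/462⌉=4 ⌈1812/462⌉=4 ⌈1843/462⌉=4 ⌈1874/462⌉=5 ⌈1905/462⌉=5 ⌈1936/462⌉=5
  n=50…59: ⌈1967/462⌉=5 ⌈1998/462⌉=5 ⌈2029/462⌉=5 ⌈2060/462⌉=5 ⌈2091/462⌉=5 ⌈2122/462⌉=5 ⌈2153/462⌉=5 ⌈2184/462⌉=5 ⌈2215/462⌉=5 ⌈2246/462⌉=5
  n=60…69: ⌈2277/462⌉=5 ⌈2308/462⌉=5 ⌈2339/462⌉=6 ⌈2370/462⌉=6 ⌈2401/462⌉=6 ⌈2432/462⌉=6 ⌈2463/462⌉=6 ⌈2494/462⌉=6 ⌈2525/462⌉=6 ⌈2556/462⌉=6
  n=70…79: ⌈2587/462⌉=6 ⌈2618/462⌉=6 ⌈2649/462⌉=6 ⌈2680/462⌉=6 ⌈2711/462⌉=6 ⌈2742/462⌉=6 ⌈2773/462⌉=7 ⌈2804/462⌉=7 ⌈2835/462⌉=7 ⌈2866/462⌉=7
  n=80…89: ⌈2897/462⌉=7 ⌈2928/462⌉=7 ⌈2959/462⌉=7 ⌈2990/462⌉=7 ⌈3021/462⌉=7 ⌈3052/462⌉=7 ⌈3083/462⌉=7 ⌈3114/462⌉=7 ⌈3145/462⌉=7 ⌈3176/462⌉=7
  n=90…99: ⌈3207/462⌉=7 ⌈3238/462⌉=8 ⌈3269/462⌉=8 ⌈3300/462⌉=8 ⌈3331/462⌉=8 ⌈3362/462⌉=8 ⌈3393/462⌉=8 ⌈3424/462⌉=8 ⌈3455/462⌉=8 ⌈3486/462⌉=8
  n=100…109: ⌈3517/462⌉=8 ⌈3548/462⌉=8 ⌈3579/462⌉=8 ⌈3610/462⌉=8 ⌈3641/462⌉=8 ⌈3672/462⌉=8 ⌈3703/462⌉=9 ⌈3734/462⌉=9 ⌈3765/462⌉=9 ⌈3796/462⌉=9
  n=110…119: ⌈3827/462⌉=9 ⌈3858/462⌉=9 ⌈3889/462⌉=9 ⌈3920/462⌉=9 ⌈3951/462⌉=9 ⌈3982/462⌉=9 ⌈4013/462⌉=9 ⌈4044/462⌉=9 ⌈4075/462⌉=9 ⌈4106/462⌉=9
  n=120…123: ⌈4137/462⌉=9 ⌈4168/462⌉=10 ⌈4199/462⌉=10 ⌈4230/462⌉=10
s_n = t_(n+1) − t_n for n = 0 … 122 gives
prefix = 010000000000000010000000000000010000000000000010000000000000010000000000000100000000000000100000000000000100000000000000100
slide a length-5 window over [0..4] … [118..122] (119 windows); first occurrence of each distinct factor:
  [  0..  4] 01000
  [  1..  5] 10000
  [  2..  6] 00000
  [ 12.. 16] 00001
  [ 13.. 17] 00010
  [ 14.. 18] 00100
  (the other 113 windows repeat one of these)
distinct factors: {00000, 00001, 00010, 00100, 01000, 10000}
count = 6  (Sturmian bound for length 5 is 6)

6


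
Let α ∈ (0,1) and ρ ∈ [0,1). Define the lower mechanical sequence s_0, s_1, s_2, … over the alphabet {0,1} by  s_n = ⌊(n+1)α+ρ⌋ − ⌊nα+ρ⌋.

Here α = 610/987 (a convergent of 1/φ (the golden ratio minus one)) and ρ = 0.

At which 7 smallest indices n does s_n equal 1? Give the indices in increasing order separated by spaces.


1 3 4 6 8 9 11

n=0: ⌊610/987⌋−⌊0/987⌋ = 0−0 = 0
n=1: ⌊1220/987⌋−⌊610/987⌋ = 1−0 = 1  ← one
n=2: ⌊1830/987⌋−⌊1220/987⌋ = 1−1 = 0
n=3: ⌊2440/987⌋−⌊1830/987⌋ = 2−1 = 1  ← one
n=4: ⌊3050/987⌋−⌊2440/987⌋ = 3−2 = 1  ← one
n=5: ⌊3660/987⌋−⌊3050/987⌋ = 3−3 = 0
n=6: ⌊4270/987⌋−⌊3660/987⌋ = 4−3 = 1  ← one
n=7: ⌊4880/987⌋−⌊4270/987⌋ = 4−4 = 0
n=8: ⌊5490/987⌋−⌊4880/987⌋ = 5−4 = 1  ← one
n=9: ⌊6100/987⌋−⌊5490/987⌋ = 6−5 = 1  ← one
n=10: ⌊6710/987⌋−⌊6100/987⌋ = 6−6 = 0
n=11: ⌊7320/987⌋−⌊6710/987⌋ = 7−6 = 1  ← one
positions of the first 7 ones: 1 3 4 6 8 9 11


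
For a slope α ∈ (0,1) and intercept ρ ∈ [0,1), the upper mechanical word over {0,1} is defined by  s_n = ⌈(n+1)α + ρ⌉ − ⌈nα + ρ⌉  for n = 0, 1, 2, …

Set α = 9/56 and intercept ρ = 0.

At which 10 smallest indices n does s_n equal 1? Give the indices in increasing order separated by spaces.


0 6 12 18 24 31 37 43 49 56

n=0: ⌈9/56⌉−⌈0/56⌉ = 1−0 = 1  ← one
n=1: ⌈18/56⌉−⌈9/56⌉ = 1−1 = 0
n=2: ⌈27/56⌉−⌈18/56⌉ = 1−1 = 0
n=3: ⌈36/56⌉−⌈27/56⌉ = 1−1 = 0
n=4: ⌈45/56⌉−⌈36/56⌉ = 1−1 = 0
n=5: ⌈54/56⌉−⌈45/56⌉ = 1−1 = 0
n=6: ⌈63/56⌉−⌈54/56⌉ = 2−1 = 1  ← one
n=7: ⌈72/56⌉−⌈63/56⌉ = 2−2 = 0
n=8: ⌈81/56⌉−⌈72/56⌉ = 2−2 = 0
n=9: ⌈90/56⌉−⌈81/56⌉ = 2−2 = 0
n=10: ⌈99/56⌉−⌈90/56⌉ = 2−2 = 0
n=11: ⌈108/56⌉−⌈99/56⌉ = 2−2 = 0
n=12: ⌈117/56⌉−⌈108/56⌉ = 3−2 = 1  ← one
n=13: ⌈126/56⌉−⌈117/56⌉ = 3−3 = 0
n=14: ⌈135/56⌉−⌈126/56⌉ = 3−3 = 0
n=15: ⌈144/56⌉−⌈135/56⌉ = 3−3 = 0
n=16: ⌈153/56⌉−⌈144/56⌉ = 3−3 = 0
n=17: ⌈162/56⌉−⌈153/56⌉ = 3−3 = 0
n=18: ⌈171/56⌉−⌈162/56⌉ = 4−3 = 1  ← one
n=19: ⌈180/56⌉−⌈171/56⌉ = 4−4 = 0
n=20: ⌈189/56⌉−⌈180/56⌉ = 4−4 = 0
n=21: ⌈198/56⌉−⌈189/56⌉ = 4−4 = 0
n=22: ⌈207/56⌉−⌈198/56⌉ = 4−4 = 0
n=23: ⌈216/56⌉−⌈207/56⌉ = 4−4 = 0
n=24: ⌈225/56⌉−⌈216/56⌉ = 5−4 = 1  ← one
n=25: ⌈234/56⌉−⌈225/56⌉ = 5−5 = 0
n=26: ⌈243/56⌉−⌈234/56⌉ = 5−5 = 0
n=27: ⌈252/56⌉−⌈243/56⌉ = 5−5 = 0
n=28: ⌈261/56⌉−⌈252/56⌉ = 5−5 = 0
n=29: ⌈270/56⌉−⌈261/56⌉ = 5−5 = 0
n=30: ⌈279/56⌉−⌈270/56⌉ = 5−5 = 0
n=31: ⌈288/56⌉−⌈279/56⌉ = 6−5 = 1  ← one
n=32: ⌈297/56⌉−⌈288/56⌉ = 6−6 = 0
n=33: ⌈306/56⌉−⌈297/56⌉ = 6−6 = 0
n=34: ⌈315/56⌉−⌈306/56⌉ = 6−6 = 0
n=35: ⌈324/56⌉−⌈315/56⌉ = 6−6 = 0
n=36: ⌈333/56⌉−⌈324/56⌉ = 6−6 = 0
n=37: ⌈342/56⌉−⌈333/56⌉ = 7−6 = 1  ← one
n=38: ⌈351/56⌉−⌈342/56⌉ = 7−7 = 0
n=39: ⌈360/56⌉−⌈351/56⌉ = 7−7 = 0
n=40: ⌈369/56⌉−⌈360/56⌉ = 7−7 = 0
n=41: ⌈378/56⌉−⌈369/56⌉ = 7−7 = 0
n=42: ⌈387/56⌉−⌈378/56⌉ = 7−7 = 0
n=43: ⌈396/56⌉−⌈387/56⌉ = 8−7 = 1  ← one
n=44: ⌈405/56⌉−⌈396/56⌉ = 8−8 = 0
n=45: ⌈414/56⌉−⌈405/56⌉ = 8−8 = 0
n=46: ⌈423/56⌉−⌈414/56⌉ = 8−8 = 0
n=47: ⌈432/56⌉−⌈423/56⌉ = 8−8 = 0
n=48: ⌈441/56⌉−⌈432/56⌉ = 8−8 = 0
n=49: ⌈450/56⌉−⌈441/56⌉ = 9−8 = 1  ← one
n=50: ⌈459/56⌉−⌈450/56⌉ = 9−9 = 0
n=51: ⌈468/56⌉−⌈459/56⌉ = 9−9 = 0
n=52: ⌈477/56⌉−⌈468/56⌉ = 9−9 = 0
n=53: ⌈486/56⌉−⌈477/56⌉ = 9−9 = 0
n=54: ⌈495/56⌉−⌈486/56⌉ = 9−9 = 0
n=55: ⌈504/56⌉−⌈495/56⌉ = 9−9 = 0
n=56: ⌈513/56⌉−⌈504/56⌉ = 10−9 = 1  ← one
positions of the first 10 ones: 0 6 12 18 24 31 37 43 49 56


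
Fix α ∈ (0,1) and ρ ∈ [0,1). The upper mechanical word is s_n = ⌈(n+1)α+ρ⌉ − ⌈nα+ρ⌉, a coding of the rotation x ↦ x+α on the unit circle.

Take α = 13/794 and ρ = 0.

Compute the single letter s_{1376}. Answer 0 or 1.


0

(n+1)α + ρ = (1377·13) / 794 = 17901/794
nα + ρ     = (1376·13) / 794 = 17888/794
⌈17901/794⌉ = 23,  ⌈17888/794⌉ = 23
s_{1376} = 23 − 23 = 0


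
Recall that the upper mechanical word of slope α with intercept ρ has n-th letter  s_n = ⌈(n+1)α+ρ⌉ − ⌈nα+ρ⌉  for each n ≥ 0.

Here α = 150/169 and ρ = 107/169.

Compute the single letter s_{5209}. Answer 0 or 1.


0

(n+1)α + ρ = (5210·150 + 107) / 169 = 781607/169
nα + ρ     = (5209·150 + 107) / 169 = 781457/169
⌈781607/169⌉ = 4625,  ⌈781457/169⌉ = 4625
s_{5209} = 4625 − 4625 = 0


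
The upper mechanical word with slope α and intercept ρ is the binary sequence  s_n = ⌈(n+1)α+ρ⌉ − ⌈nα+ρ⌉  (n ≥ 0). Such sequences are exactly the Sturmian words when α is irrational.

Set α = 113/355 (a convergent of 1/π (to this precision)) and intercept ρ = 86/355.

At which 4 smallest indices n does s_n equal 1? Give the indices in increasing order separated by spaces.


2 5 8 11

n=0: ⌈199/355⌉−⌈86/355⌉ = 1−1 = 0
n=1: ⌈312/355⌉−⌈199/355⌉ = 1−1 = 0
n=2: ⌈425/355⌉−⌈312/355⌉ = 2−1 = 1  ← one
n=3: ⌈538/355⌉−⌈425/355⌉ = 2−2 = 0
n=4: ⌈651/355⌉−⌈538/355⌉ = 2−2 = 0
n=5: ⌈764/355⌉−⌈651/355⌉ = 3−2 = 1  ← one
n=6: ⌈877/355⌉−⌈764/355⌉ = 3−3 = 0
n=7: ⌈990/355⌉−⌈877/355⌉ = 3−3 = 0
n=8: ⌈1103/355⌉−⌈990/355⌉ = 4−3 = 1  ← one
n=9: ⌈1216/355⌉−⌈1103/355⌉ = 4−4 = 0
n=10: ⌈1329/355⌉−⌈1216/355⌉ = 4−4 = 0
n=11: ⌈1442/355⌉−⌈1329/355⌉ = 5−4 = 1  ← one
positions of the first 4 ones: 2 5 8 11


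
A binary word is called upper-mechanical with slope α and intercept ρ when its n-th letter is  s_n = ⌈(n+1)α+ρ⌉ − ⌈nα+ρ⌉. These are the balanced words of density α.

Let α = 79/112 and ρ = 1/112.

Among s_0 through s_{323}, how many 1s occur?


228

#1s = Σ_{n=0}^{323} s_n = Σ_{n=0}^{323} (⌈(n+1)α+ρ⌉ − ⌈nα+ρ⌉)
the sum telescopes: every ⌈nα+ρ⌉ with 0 < n < 324 appears once with + and once with −, leaving ⌈324α+ρ⌉ − ⌈0·α+ρ⌉
324α + ρ = (324·79 + 1) / 112 = 25597/112
ρ = 1/112
⌈25597/112⌉ = 229,  ⌈1/112⌉ = 1
#1s = 229 − 1 = 228


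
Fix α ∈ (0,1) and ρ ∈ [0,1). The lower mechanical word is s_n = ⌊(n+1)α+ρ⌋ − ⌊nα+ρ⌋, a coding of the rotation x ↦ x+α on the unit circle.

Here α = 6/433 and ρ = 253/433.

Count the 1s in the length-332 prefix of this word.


#1s = Σ_{n=0}^{331} s_n = Σ_{n=0}^{331} (⌊(n+1)α+ρ⌋ − ⌊nα+ρ⌋)
the sum telescopes: every ⌊nα+ρ⌋ with 0 < n < 332 appears once with + and once with −, leaving ⌊332α+ρ⌋ − ⌊0·α+ρ⌋
332α + ρ = (332·6 + 253) / 433 = 2245/433
ρ = 253/433
⌊2245/433⌋ = 5,  ⌊253/433⌋ = 0
#1s = 5 − 0 = 5

5


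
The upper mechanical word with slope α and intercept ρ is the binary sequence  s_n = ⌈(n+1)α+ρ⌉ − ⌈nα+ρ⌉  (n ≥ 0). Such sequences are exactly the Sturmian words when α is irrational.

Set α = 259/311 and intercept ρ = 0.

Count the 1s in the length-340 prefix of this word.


#1s = Σ_{n=0}^{339} s_n = Σ_{n=0}^{339} (⌈(n+1)α+ρ⌉ − ⌈nα+ρ⌉)
the sum telescopes: every ⌈nα+ρ⌉ with 0 < n < 340 appears once with + and once with −, leaving ⌈340α+ρ⌉ − ⌈0·α+ρ⌉
340α + ρ = (340·259) / 311 = 88060/311
ρ = 0/311
⌈88060/311⌉ = 284,  ⌈0/311⌉ = 0
#1s = 284 − 0 = 284

284


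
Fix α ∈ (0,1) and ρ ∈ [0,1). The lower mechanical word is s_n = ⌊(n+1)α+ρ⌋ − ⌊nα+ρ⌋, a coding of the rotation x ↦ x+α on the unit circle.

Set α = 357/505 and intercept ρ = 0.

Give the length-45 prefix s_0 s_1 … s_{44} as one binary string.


011011011101101110110110111011011101101101110

n=0: ⌊(1·357)/505⌋ − ⌊(0·357)/505⌋ = ⌊357/505⌋ − ⌊0/505⌋ = 0 − 0 = 0
n=1: ⌊(2·357)/505⌋ − ⌊(1·357)/505⌋ = ⌊714/505⌋ − ⌊357/505⌋ = 1 − 0 = 1
n=2: ⌊(3·357)/505⌋ − ⌊(2·357)/505⌋ = ⌊1071/505⌋ − ⌊714/505⌋ = 2 − 1 = 1
n=3: ⌊(4·357)/505⌋ − ⌊(3·357)/505⌋ = ⌊1428/505⌋ − ⌊1071/505⌋ = 2 − 2 = 0
n=4: ⌊(5·357)/505⌋ − ⌊(4·357)/505⌋ = ⌊1785/505⌋ − ⌊1428/505⌋ = 3 − 2 = 1
n=5: ⌊(6·357)/505⌋ − ⌊(5·357)/505⌋ = ⌊2142/505⌋ − ⌊1785/505⌋ = 4 − 3 = 1
n=6: ⌊(7·357)/505⌋ − ⌊(6·357)/505⌋ = ⌊2499/505⌋ − ⌊2142/505⌋ = 4 − 4 = 0
n=7: ⌊(8·357)/505⌋ − ⌊(7·357)/505⌋ = ⌊2856/505⌋ − ⌊2499/505⌋ = 5 − 4 = 1
n=8: ⌊(9·357)/505⌋ − ⌊(8·357)/505⌋ = ⌊3213/505⌋ − ⌊2856/505⌋ = 6 − 5 = 1
n=9: ⌊(10·357)/505⌋ − ⌊(9·357)/505⌋ = ⌊3570/505⌋ − ⌊3213/505⌋ = 7 − 6 = 1
n=10: ⌊(11·357)/505⌋ − ⌊(10·357)/505⌋ = ⌊3927/505⌋ − ⌊3570/505⌋ = 7 − 7 = 0
n=11: ⌊(12·357)/505⌋ − ⌊(11·357)/505⌋ = ⌊4284/505⌋ − ⌊3927/505⌋ = 8 − 7 = 1
n=12: ⌊(13·357)/505⌋ − ⌊(12·357)/505⌋ = ⌊4641/505⌋ − ⌊4284/505⌋ = 9 − 8 = 1
n=13: ⌊(14·357)/505⌋ − ⌊(13·357)/505⌋ = ⌊4998/505⌋ − ⌊4641/505⌋ = 9 − 9 = 0
n=14: ⌊(15·357)/505⌋ − ⌊(14·357)/505⌋ = ⌊5355/505⌋ − ⌊4998/505⌋ = 10 − 9 = 1
n=15: ⌊(16·357)/505⌋ − ⌊(15·357)/505⌋ = ⌊5712/505⌋ − ⌊5355/505⌋ = 11 − 10 = 1
n=16: ⌊(17·357)/505⌋ − ⌊(16·357)/505⌋ = ⌊6069/505⌋ − ⌊5712/505⌋ = 12 − 11 = 1
n=17: ⌊(18·357)/505⌋ − ⌊(17·357)/505⌋ = ⌊6426/505⌋ − ⌊6069/505⌋ = 12 − 12 = 0
n=18: ⌊(19·357)/505⌋ − ⌊(18·357)/505⌋ = ⌊6783/505⌋ − ⌊6426/505⌋ = 13 − 12 = 1
n=19: ⌊(20·357)/505⌋ − ⌊(19·357)/505⌋ = ⌊7140/505⌋ − ⌊6783/505⌋ = 14 − 13 = 1
n=20: ⌊(21·357)/505⌋ − ⌊(20·357)/505⌋ = ⌊7497/505⌋ − ⌊7140/505⌋ = 14 − 14 = 0
n=21: ⌊(22·357)/505⌋ − ⌊(21·357)/505⌋ = ⌊7854/505⌋ − ⌊7497/505⌋ = 15 − 14 = 1
n=22: ⌊(23·357)/505⌋ − ⌊(22·357)/505⌋ = ⌊8211/505⌋ − ⌊7854/505⌋ = 16 − 15 = 1
n=23: ⌊(24·357)/505⌋ − ⌊(23·357)/505⌋ = ⌊8568/505⌋ − ⌊8211/505⌋ = 16 − 16 = 0
n=24: ⌊(25·357)/505⌋ − ⌊(24·357)/505⌋ = ⌊8925/505⌋ − ⌊8568/505⌋ = 17 − 16 = 1
n=25: ⌊(26·357)/505⌋ − ⌊(25·357)/505⌋ = ⌊9282/505⌋ − ⌊8925/505⌋ = 18 − 17 = 1
n=26: ⌊(27·357)/505⌋ − ⌊(26·357)/505⌋ = ⌊9639/505⌋ − ⌊9282/505⌋ = 19 − 18 = 1
n=27: ⌊(28·357)/505⌋ − ⌊(27·357)/505⌋ = ⌊9996/505⌋ − ⌊9639/505⌋ = 19 − 19 = 0
n=28: ⌊(29·357)/505⌋ − ⌊(28·357)/505⌋ = ⌊10353/505⌋ − ⌊9996/505⌋ = 20 − 19 = 1
n=29: ⌊(30·357)/505⌋ − ⌊(29·357)/505⌋ = ⌊10710/505⌋ − ⌊10353/505⌋ = 21 − 20 = 1
n=30: ⌊(31·357)/505⌋ − ⌊(30·357)/505⌋ = ⌊11067/505⌋ − ⌊10710/505⌋ = 21 − 21 = 0
n=31: ⌊(32·357)/505⌋ − ⌊(31·357)/505⌋ = ⌊11424/505⌋ − ⌊11067/505⌋ = 22 − 21 = 1
n=32: ⌊(33·357)/505⌋ − ⌊(32·357)/505⌋ = ⌊11781/505⌋ − ⌊11424/505⌋ = 23 − 22 = 1
n=33: ⌊(34·357)/505⌋ − ⌊(33·357)/505⌋ = ⌊12138/505⌋ − ⌊11781/505⌋ = 24 − 23 = 1
n=34: ⌊(35·357)/505⌋ − ⌊(34·357)/505⌋ = ⌊12495/505⌋ − ⌊12138/505⌋ = 24 − 24 = 0
n=35: ⌊(36·357)/505⌋ − ⌊(35·357)/505⌋ = ⌊12852/505⌋ − ⌊12495/505⌋ = 25 − 24 = 1
n=36: ⌊(37·357)/505⌋ − ⌊(36·357)/505⌋ = ⌊13209/505⌋ − ⌊12852/505⌋ = 26 − 25 = 1
n=37: ⌊(38·357)/505⌋ − ⌊(37·357)/505⌋ = ⌊13566/505⌋ − ⌊13209/505⌋ = 26 − 26 = 0
n=38: ⌊(39·357)/505⌋ − ⌊(38·357)/505⌋ = ⌊13923/505⌋ − ⌊13566/505⌋ = 27 − 26 = 1
n=39: ⌊(40·357)/505⌋ − ⌊(39·357)/505⌋ = ⌊14280/505⌋ − ⌊13923/505⌋ = 28 − 27 = 1
n=40: ⌊(41·357)/505⌋ − ⌊(40·357)/505⌋ = ⌊14637/505⌋ − ⌊14280/505⌋ = 28 − 28 = 0
n=41: ⌊(42·357)/505⌋ − ⌊(41·357)/505⌋ = ⌊14994/505⌋ − ⌊14637/505⌋ = 29 − 28 = 1
n=42: ⌊(43·357)/505⌋ − ⌊(42·357)/505⌋ = ⌊15351/505⌋ − ⌊14994/505⌋ = 30 − 29 = 1
n=43: ⌊(44·357)/505⌋ − ⌊(43·357)/505⌋ = ⌊15708/505⌋ − ⌊15351/505⌋ = 31 − 30 = 1
n=44: ⌊(45·357)/505⌋ − ⌊(44·357)/505⌋ = ⌊16065/505⌋ − ⌊15708/505⌋ = 31 − 31 = 0


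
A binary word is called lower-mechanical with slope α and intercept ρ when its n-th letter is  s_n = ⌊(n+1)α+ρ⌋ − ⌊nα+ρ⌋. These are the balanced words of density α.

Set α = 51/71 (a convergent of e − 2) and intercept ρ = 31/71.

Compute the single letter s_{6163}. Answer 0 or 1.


(n+1)α + ρ = (6164·51 + 31) / 71 = 314395/71
nα + ρ     = (6163·51 + 31) / 71 = 314344/71
⌊314395/71⌋ = 4428,  ⌊314344/71⌋ = 4427
s_{6163} = 4428 − 4427 = 1

1


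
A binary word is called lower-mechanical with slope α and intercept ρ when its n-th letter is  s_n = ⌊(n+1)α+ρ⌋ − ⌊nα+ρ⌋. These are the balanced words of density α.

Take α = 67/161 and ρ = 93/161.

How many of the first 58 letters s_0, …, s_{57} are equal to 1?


24

#1s = Σ_{n=0}^{57} s_n = Σ_{n=0}^{57} (⌊(n+1)α+ρ⌋ − ⌊nα+ρ⌋)
the sum telescopes: every ⌊nα+ρ⌋ with 0 < n < 58 appears once with + and once with −, leaving ⌊58α+ρ⌋ − ⌊0·α+ρ⌋
58α + ρ = (58·67 + 93) / 161 = 3979/161
ρ = 93/161
⌊3979/161⌋ = 24,  ⌊93/161⌋ = 0
#1s = 24 − 0 = 24


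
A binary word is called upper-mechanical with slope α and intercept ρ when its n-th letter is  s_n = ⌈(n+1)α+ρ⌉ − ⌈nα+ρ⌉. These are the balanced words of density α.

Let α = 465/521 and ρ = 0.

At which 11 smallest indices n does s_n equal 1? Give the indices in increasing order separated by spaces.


0 1 2 3 4 5 6 7 8 10 11

n=0: ⌈465/521⌉−⌈0/521⌉ = 1−0 = 1  ← one
n=1: ⌈930/521⌉−⌈465/521⌉ = 2−1 = 1  ← one
n=2: ⌈1395/521⌉−⌈930/521⌉ = 3−2 = 1  ← one
n=3: ⌈1860/521⌉−⌈1395/521⌉ = 4−3 = 1  ← one
n=4: ⌈2325/521⌉−⌈1860/521⌉ = 5−4 = 1  ← one
n=5: ⌈2790/521⌉−⌈2325/521⌉ = 6−5 = 1  ← one
n=6: ⌈3255/521⌉−⌈2790/521⌉ = 7−6 = 1  ← one
n=7: ⌈3720/521⌉−⌈3255/521⌉ = 8−7 = 1  ← one
n=8: ⌈4185/521⌉−⌈3720/521⌉ = 9−8 = 1  ← one
n=9: ⌈4650/521⌉−⌈4185/521⌉ = 9−9 = 0
n=10: ⌈5115/521⌉−⌈4650/521⌉ = 10−9 = 1  ← one
n=11: ⌈5580/521⌉−⌈5115/521⌉ = 11−10 = 1  ← one
positions of the first 11 ones: 0 1 2 3 4 5 6 7 8 10 11


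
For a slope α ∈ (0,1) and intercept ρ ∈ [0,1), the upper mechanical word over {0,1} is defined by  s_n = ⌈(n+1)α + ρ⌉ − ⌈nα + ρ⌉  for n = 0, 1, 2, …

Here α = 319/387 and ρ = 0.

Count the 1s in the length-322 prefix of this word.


#1s = Σ_{n=0}^{321} s_n = Σ_{n=0}^{321} (⌈(n+1)α+ρ⌉ − ⌈nα+ρ⌉)
the sum telescopes: every ⌈nα+ρ⌉ with 0 < n < 322 appears once with + and once with −, leaving ⌈322α+ρ⌉ − ⌈0·α+ρ⌉
322α + ρ = (322·319) / 387 = 102718/387
ρ = 0/387
⌈102718/387⌉ = 266,  ⌈0/387⌉ = 0
#1s = 266 − 0 = 266

266


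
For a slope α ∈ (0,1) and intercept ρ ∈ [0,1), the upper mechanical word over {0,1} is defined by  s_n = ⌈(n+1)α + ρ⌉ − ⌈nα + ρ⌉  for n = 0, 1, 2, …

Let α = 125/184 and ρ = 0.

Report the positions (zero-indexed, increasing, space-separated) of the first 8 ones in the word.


n=0: ⌈125/184⌉−⌈0/184⌉ = 1−0 = 1  ← one
n=1: ⌈250/184⌉−⌈125/184⌉ = 2−1 = 1  ← one
n=2: ⌈375/184⌉−⌈250/184⌉ = 3−2 = 1  ← one
n=3: ⌈500/184⌉−⌈375/184⌉ = 3−3 = 0
n=4: ⌈625/184⌉−⌈500/184⌉ = 4−3 = 1  ← one
n=5: ⌈750/184⌉−⌈625/184⌉ = 5−4 = 1  ← one
n=6: ⌈875/184⌉−⌈750/184⌉ = 5−5 = 0
n=7: ⌈1000/184⌉−⌈875/184⌉ = 6−5 = 1  ← one
n=8: ⌈1125/184⌉−⌈1000/184⌉ = 7−6 = 1  ← one
n=9: ⌈1250/184⌉−⌈1125/184⌉ = 7−7 = 0
n=10: ⌈1375/184⌉−⌈1250/184⌉ = 8−7 = 1  ← one
positions of the first 8 ones: 0 1 2 4 5 7 8 10

0 1 2 4 5 7 8 10


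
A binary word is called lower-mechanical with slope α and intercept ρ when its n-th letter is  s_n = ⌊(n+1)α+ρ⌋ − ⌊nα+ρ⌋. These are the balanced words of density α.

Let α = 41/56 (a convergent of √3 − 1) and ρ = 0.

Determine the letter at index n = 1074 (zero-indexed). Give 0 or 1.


(n+1)α + ρ = (1075·41) / 56 = 44075/56
nα + ρ     = (1074·41) / 56 = 44034/56
⌊44075/56⌋ = 787,  ⌊44034/56⌋ = 786
s_{1074} = 787 − 786 = 1

1


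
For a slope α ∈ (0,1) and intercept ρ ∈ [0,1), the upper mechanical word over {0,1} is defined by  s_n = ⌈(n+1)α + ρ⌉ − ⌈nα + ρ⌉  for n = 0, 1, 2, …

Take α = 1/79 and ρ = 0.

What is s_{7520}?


0

(n+1)α + ρ = (7521·1) / 79 = 7521/79
nα + ρ     = (7520·1) / 79 = 7520/79
⌈7521/79⌉ = 96,  ⌈7520/79⌉ = 96
s_{7520} = 96 − 96 = 0


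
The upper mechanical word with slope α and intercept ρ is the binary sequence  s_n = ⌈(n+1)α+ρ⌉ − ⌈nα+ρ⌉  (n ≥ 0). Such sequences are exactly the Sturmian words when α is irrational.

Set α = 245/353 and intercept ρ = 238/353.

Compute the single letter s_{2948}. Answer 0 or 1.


1

(n+1)α + ρ = (2949·245 + 238) / 353 = 722743/353
nα + ρ     = (2948·245 + 238) / 353 = 722498/353
⌈722743/353⌉ = 2048,  ⌈722498/353⌉ = 2047
s_{2948} = 2048 − 2047 = 1


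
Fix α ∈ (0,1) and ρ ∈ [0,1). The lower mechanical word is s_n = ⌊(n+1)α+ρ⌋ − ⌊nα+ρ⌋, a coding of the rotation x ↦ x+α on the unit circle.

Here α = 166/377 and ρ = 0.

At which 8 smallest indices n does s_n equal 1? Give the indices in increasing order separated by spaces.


n=0: ⌊166/377⌋−⌊0/377⌋ = 0−0 = 0
n=1: ⌊332/377⌋−⌊166/377⌋ = 0−0 = 0
n=2: ⌊498/377⌋−⌊332/377⌋ = 1−0 = 1  ← one
n=3: ⌊664/377⌋−⌊498/377⌋ = 1−1 = 0
n=4: ⌊830/377⌋−⌊664/377⌋ = 2−1 = 1  ← one
n=5: ⌊996/377⌋−⌊830/377⌋ = 2−2 = 0
n=6: ⌊1162/377⌋−⌊996/377⌋ = 3−2 = 1  ← one
n=7: ⌊1328/377⌋−⌊1162/377⌋ = 3−3 = 0
n=8: ⌊1494/377⌋−⌊1328/377⌋ = 3−3 = 0
n=9: ⌊1660/377⌋−⌊1494/377⌋ = 4−3 = 1  ← one
n=10: ⌊1826/377⌋−⌊1660/377⌋ = 4−4 = 0
n=11: ⌊1992/377⌋−⌊1826/377⌋ = 5−4 = 1  ← one
n=12: ⌊2158/377⌋−⌊1992/377⌋ = 5−5 = 0
n=13: ⌊2324/377⌋−⌊2158/377⌋ = 6−5 = 1  ← one
n=14: ⌊2490/377⌋−⌊2324/377⌋ = 6−6 = 0
n=15: ⌊2656/377⌋−⌊2490/377⌋ = 7−6 = 1  ← one
n=16: ⌊2822/377⌋−⌊2656/377⌋ = 7−7 = 0
n=17: ⌊2988/377⌋−⌊2822/377⌋ = 7−7 = 0
n=18: ⌊3154/377⌋−⌊2988/377⌋ = 8−7 = 1  ← one
positions of the first 8 ones: 2 4 6 9 11 13 15 18

2 4 6 9 11 13 15 18


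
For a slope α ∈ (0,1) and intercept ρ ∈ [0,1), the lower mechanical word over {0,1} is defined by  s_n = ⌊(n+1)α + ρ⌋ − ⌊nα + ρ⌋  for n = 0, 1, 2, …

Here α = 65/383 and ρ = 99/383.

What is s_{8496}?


(n+1)α + ρ = (8497·65 + 99) / 383 = 552404/383
nα + ρ     = (8496·65 + 99) / 383 = 552339/383
⌊552404/383⌋ = 1442,  ⌊552339/383⌋ = 1442
s_{8496} = 1442 − 1442 = 0

0


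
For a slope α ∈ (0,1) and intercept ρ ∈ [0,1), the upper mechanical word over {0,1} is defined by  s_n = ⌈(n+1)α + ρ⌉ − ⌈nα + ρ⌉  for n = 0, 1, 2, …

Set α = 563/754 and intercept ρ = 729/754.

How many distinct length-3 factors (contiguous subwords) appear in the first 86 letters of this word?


t_n = ⌈(n·563+729)/754⌉ for n = 0 … 86:
  n=0…9: ⌈729/754⌉=1 ⌈1292/754⌉=2 ⌈1855/754⌉=3 ⌈2418/754⌉=4 ⌈2981/754⌉=4 ⌈3544/754⌉=5 ⌈4107/754⌉=6 ⌈4670/754⌉=7 ⌈5233/754⌉=7 ⌈5796/754⌉=8
  n=10…19: ⌈6359/754⌉=9 ⌈6922/754⌉=10 ⌈7485/754⌉=10 ⌈8048/754⌉=11 ⌈8611/754⌉=12 ⌈9174/754⌉=13 ⌈9737/754⌉=13 ⌈10300/754⌉=14 ⌈10863/754⌉=15 ⌈11426/754⌉=16
  n=20…29: ⌈11989/754⌉=16 ⌈12552/754⌉=17 ⌈13115/754⌉=18 ⌈13678/754⌉=19 ⌈14241/754⌉=19 ⌈14804/754⌉=20 ⌈15367/754⌉=21 ⌈15930/754⌉=22 ⌈16493/754⌉=22 ⌈17056/754⌉=23
  n=30…39: ⌈17619/754⌉=24 ⌈18182/754⌉=25 ⌈18745/754⌉=25 ⌈19308/754⌉=26 ⌈19871/754⌉=27 ⌈20434/754⌉=28 ⌈20997/754⌉=28 ⌈21560/754⌉=29 ⌈22123/754⌉=30 ⌈22686/754⌉=31
  n=40…49: ⌈23249/754⌉=31 ⌈23812/754⌉=32 ⌈24375/754⌉=33 ⌈24938/754⌉=34 ⌈25501/754⌉=34 ⌈26064/754⌉=35 ⌈26627/754⌉=36 ⌈27190/754⌉=37 ⌈27753/754⌉=37 ⌈28316/754⌉=38
  n=50…59: ⌈28879/754⌉=39 ⌈29442/754⌉=40 ⌈30005/754⌉=40 ⌈30568/754⌉=41 ⌈31131/754⌉=42 ⌈31694/754⌉=43 ⌈32257/754⌉=43 ⌈32820/754⌉=44 ⌈33383/754⌉=45 ⌈33946/754⌉=46
  n=60…69: ⌈34509/754⌉=46 ⌈35072/754⌉=47 ⌈35635/754⌉=48 ⌈36198/754⌉=49 ⌈36761/754⌉=49 ⌈37324/754⌉=50 ⌈37887/754⌉=51 ⌈38450/754⌉=51 ⌈39013/754⌉=52 ⌈39576/754⌉=53
  n=70…79: ⌈40139/754⌉=54 ⌈40702/754⌉=54 ⌈41265/754⌉=55 ⌈41828/754⌉=56 ⌈42391/754⌉=57 ⌈42954/754⌉=57 ⌈43517/754⌉=58 ⌈44080/754⌉=59 ⌈44643/754⌉=60 ⌈45206/754⌉=60
  n=80…86: ⌈45769/754⌉=61 ⌈46332/754⌉=62 ⌈46895/754⌉=63 ⌈47458/754⌉=63 ⌈48021/754⌉=64 ⌈48584/754⌉=65 ⌈49147/754⌉=66
s_n = t_(n+1) − t_n for n = 0 … 85 gives
prefix = 11101110111011101110111011101110111011101110111011101110111011101101110111011101110111
slide a length-3 window over [0..2] … [83..85] (84 windows); first occurrence of each distinct factor:
  [  0..  2] 111
  [  1..  3] 110
  [  2..  4] 101
  [  3..  5] 011
  (the other 80 windows repeat one of these)
distinct factors: {011, 101, 110, 111}
count = 4  (Sturmian bound for length 3 is 4)

4


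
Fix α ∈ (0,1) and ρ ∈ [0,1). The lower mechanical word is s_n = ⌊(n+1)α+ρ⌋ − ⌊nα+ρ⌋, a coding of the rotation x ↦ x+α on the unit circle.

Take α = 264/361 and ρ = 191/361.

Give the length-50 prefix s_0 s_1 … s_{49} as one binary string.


10111011101110110111011101110110111011101101110111

n=0: ⌊(1·264+191)/361⌋ − ⌊(0·264+191)/361⌋ = ⌊455/361⌋ − ⌊191/361⌋ = 1 − 0 = 1
n=1: ⌊(2·264+191)/361⌋ − ⌊(1·264+191)/361⌋ = ⌊719/361⌋ − ⌊455/361⌋ = 1 − 1 = 0
n=2: ⌊(3·264+191)/361⌋ − ⌊(2·264+191)/361⌋ = ⌊983/361⌋ − ⌊719/361⌋ = 2 − 1 = 1
n=3: ⌊(4·264+191)/361⌋ − ⌊(3·264+191)/361⌋ = ⌊1247/361⌋ − ⌊983/361⌋ = 3 − 2 = 1
n=4: ⌊(5·264+191)/361⌋ − ⌊(4·264+191)/361⌋ = ⌊1511/361⌋ − ⌊1247/361⌋ = 4 − 3 = 1
n=5: ⌊(6·264+191)/361⌋ − ⌊(5·264+191)/361⌋ = ⌊1775/361⌋ − ⌊1511/361⌋ = 4 − 4 = 0
n=6: ⌊(7·264+191)/361⌋ − ⌊(6·264+191)/361⌋ = ⌊2039/361⌋ − ⌊1775/361⌋ = 5 − 4 = 1
n=7: ⌊(8·264+191)/361⌋ − ⌊(7·264+191)/361⌋ = ⌊2303/361⌋ − ⌊2039/361⌋ = 6 − 5 = 1
n=8: ⌊(9·264+191)/361⌋ − ⌊(8·264+191)/361⌋ = ⌊2567/361⌋ − ⌊2303/361⌋ = 7 − 6 = 1
n=9: ⌊(10·264+191)/361⌋ − ⌊(9·264+191)/361⌋ = ⌊2831/361⌋ − ⌊2567/361⌋ = 7 − 7 = 0
n=10: ⌊(11·264+191)/361⌋ − ⌊(10·264+191)/361⌋ = ⌊3095/361⌋ − ⌊2831/361⌋ = 8 − 7 = 1
n=11: ⌊(12·264+191)/361⌋ − ⌊(11·264+191)/361⌋ = ⌊3359/361⌋ − ⌊3095/361⌋ = 9 − 8 = 1
n=12: ⌊(13·264+191)/361⌋ − ⌊(12·264+191)/361⌋ = ⌊3623/361⌋ − ⌊3359/361⌋ = 10 − 9 = 1
n=13: ⌊(14·264+191)/361⌋ − ⌊(13·264+191)/361⌋ = ⌊3887/361⌋ − ⌊3623/361⌋ = 10 − 10 = 0
n=14: ⌊(15·264+191)/361⌋ − ⌊(14·264+191)/361⌋ = ⌊4151/361⌋ − ⌊3887/361⌋ = 11 − 10 = 1
n=15: ⌊(16·264+191)/361⌋ − ⌊(15·264+191)/361⌋ = ⌊4415/361⌋ − ⌊4151/361⌋ = 12 − 11 = 1
n=16: ⌊(17·264+191)/361⌋ − ⌊(16·264+191)/361⌋ = ⌊4679/361⌋ − ⌊4415/361⌋ = 12 − 12 = 0
n=17: ⌊(18·264+191)/361⌋ − ⌊(17·264+191)/361⌋ = ⌊4943/361⌋ − ⌊4679/361⌋ = 13 − 12 = 1
n=18: ⌊(19·264+191)/361⌋ − ⌊(18·264+191)/361⌋ = ⌊5207/361⌋ − ⌊4943/361⌋ = 14 − 13 = 1
n=19: ⌊(20·264+191)/361⌋ − ⌊(19·264+191)/361⌋ = ⌊5471/361⌋ − ⌊5207/361⌋ = 15 − 14 = 1
n=20: ⌊(21·264+191)/361⌋ − ⌊(20·264+191)/361⌋ = ⌊5735/361⌋ − ⌊5471/361⌋ = 15 − 15 = 0
n=21: ⌊(22·264+191)/361⌋ − ⌊(21·264+191)/361⌋ = ⌊5999/361⌋ − ⌊5735/361⌋ = 16 − 15 = 1
n=22: ⌊(23·264+191)/361⌋ − ⌊(22·264+191)/361⌋ = ⌊6263/361⌋ − ⌊5999/361⌋ = 17 − 16 = 1
n=23: ⌊(24·264+191)/361⌋ − ⌊(23·264+191)/361⌋ = ⌊6527/361⌋ − ⌊6263/361⌋ = 18 − 17 = 1
n=24: ⌊(25·264+191)/361⌋ − ⌊(24·264+191)/361⌋ = ⌊6791/361⌋ − ⌊6527/361⌋ = 18 − 18 = 0
n=25: ⌊(26·264+191)/361⌋ − ⌊(25·264+191)/361⌋ = ⌊7055/361⌋ − ⌊6791/361⌋ = 19 − 18 = 1
n=26: ⌊(27·264+191)/361⌋ − ⌊(26·264+191)/361⌋ = ⌊7319/361⌋ − ⌊7055/361⌋ = 20 − 19 = 1
n=27: ⌊(28·264+191)/361⌋ − ⌊(27·264+191)/361⌋ = ⌊7583/361⌋ − ⌊7319/361⌋ = 21 − 20 = 1
n=28: ⌊(29·264+191)/361⌋ − ⌊(28·264+191)/361⌋ = ⌊7847/361⌋ − ⌊7583/361⌋ = 21 − 21 = 0
n=29: ⌊(30·264+191)/361⌋ − ⌊(29·264+191)/361⌋ = ⌊8111/361⌋ − ⌊7847/361⌋ = 22 − 21 = 1
n=30: ⌊(31·264+191)/361⌋ − ⌊(30·264+191)/361⌋ = ⌊8375/361⌋ − ⌊8111/361⌋ = 23 − 22 = 1
n=31: ⌊(32·264+191)/361⌋ − ⌊(31·264+191)/361⌋ = ⌊8639/361⌋ − ⌊8375/361⌋ = 23 − 23 = 0
n=32: ⌊(33·264+191)/361⌋ − ⌊(32·264+191)/361⌋ = ⌊8903/361⌋ − ⌊8639/361⌋ = 24 − 23 = 1
n=33: ⌊(34·264+191)/361⌋ − ⌊(33·264+191)/361⌋ = ⌊9167/361⌋ − ⌊8903/361⌋ = 25 − 24 = 1
n=34: ⌊(35·264+191)/361⌋ − ⌊(34·264+191)/361⌋ = ⌊9431/361⌋ − ⌊9167/361⌋ = 26 − 25 = 1
n=35: ⌊(36·264+191)/361⌋ − ⌊(35·264+191)/361⌋ = ⌊9695/361⌋ − ⌊9431/361⌋ = 26 − 26 = 0
n=36: ⌊(37·264+191)/361⌋ − ⌊(36·264+191)/361⌋ = ⌊9959/361⌋ − ⌊9695/361⌋ = 27 − 26 = 1
n=37: ⌊(38·264+191)/361⌋ − ⌊(37·264+191)/361⌋ = ⌊10223/361⌋ − ⌊9959/361⌋ = 28 − 27 = 1
n=38: ⌊(39·264+191)/361⌋ − ⌊(38·264+191)/361⌋ = ⌊10487/361⌋ − ⌊10223/361⌋ = 29 − 28 = 1
n=39: ⌊(40·264+191)/361⌋ − ⌊(39·264+191)/361⌋ = ⌊10751/361⌋ − ⌊10487/361⌋ = 29 − 29 = 0
n=40: ⌊(41·264+191)/361⌋ − ⌊(40·264+191)/361⌋ = ⌊11015/361⌋ − ⌊10751/361⌋ = 30 − 29 = 1
n=41: ⌊(42·264+191)/361⌋ − ⌊(41·264+191)/361⌋ = ⌊11279/361⌋ − ⌊11015/361⌋ = 31 − 30 = 1
n=42: ⌊(43·264+191)/361⌋ − ⌊(42·264+191)/361⌋ = ⌊11543/361⌋ − ⌊11279/361⌋ = 31 − 31 = 0
n=43: ⌊(44·264+191)/361⌋ − ⌊(43·264+191)/361⌋ = ⌊11807/361⌋ − ⌊11543/361⌋ = 32 − 31 = 1
n=44: ⌊(45·264+191)/361⌋ − ⌊(44·264+191)/361⌋ = ⌊12071/361⌋ − ⌊11807/361⌋ = 33 − 32 = 1
n=45: ⌊(46·264+191)/361⌋ − ⌊(45·264+191)/361⌋ = ⌊12335/361⌋ − ⌊12071/361⌋ = 34 − 33 = 1
n=46: ⌊(47·264+191)/361⌋ − ⌊(46·264+191)/361⌋ = ⌊12599/361⌋ − ⌊12335/361⌋ = 34 − 34 = 0
n=47: ⌊(48·264+191)/361⌋ − ⌊(47·264+191)/361⌋ = ⌊12863/361⌋ − ⌊12599/361⌋ = 35 − 34 = 1
n=48: ⌊(49·264+191)/361⌋ − ⌊(48·264+191)/361⌋ = ⌊13127/361⌋ − ⌊12863/361⌋ = 36 − 35 = 1
n=49: ⌊(50·264+191)/361⌋ − ⌊(49·264+191)/361⌋ = ⌊13391/361⌋ − ⌊13127/361⌋ = 37 − 36 = 1


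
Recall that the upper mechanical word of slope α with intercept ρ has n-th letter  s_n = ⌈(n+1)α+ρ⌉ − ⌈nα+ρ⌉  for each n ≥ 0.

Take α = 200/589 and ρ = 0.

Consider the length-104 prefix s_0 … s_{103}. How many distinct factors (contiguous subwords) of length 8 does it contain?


t_n = ⌈(n·200)/589⌉ for n = 0 … 104:
  n=0…9: ⌈0/589⌉=0 ⌈200/589⌉=1 ⌈400/589⌉=1 ⌈600/589⌉=2 ⌈800/589⌉=2 ⌈1000/589⌉=2 ⌈1200/589⌉=3 ⌈1400/589⌉=3 ⌈1600/589⌉=3 ⌈1800/589⌉=4
  n=10…19: ⌈2000/589⌉=4 ⌈2200/589⌉=4 ⌈2400/589⌉=5 ⌈2600/589⌉=5 ⌈2800/589⌉=5 ⌈3000/589⌉=6 ⌈3200/589⌉=6 ⌈3400/589⌉=6 ⌈3600/589⌉=7 ⌈3800/589⌉=7
  n=20…29: ⌈4000/589⌉=7 ⌈4200/589⌉=8 ⌈4400/589⌉=8 ⌈4600/589⌉=8 ⌈4800/589⌉=9 ⌈5000/589⌉=9 ⌈5200/589⌉=9 ⌈5400/589⌉=10 ⌈5600/589⌉=10 ⌈5800/589⌉=10
  n=30…39: ⌈6000/589⌉=11 ⌈6200/589⌉=11 ⌈6400/589⌉=11 ⌈6600/589⌉=12 ⌈6800/589⌉=12 ⌈7000/589⌉=12 ⌈7200/589⌉=13 ⌈7400/589⌉=13 ⌈7600/589⌉=13 ⌈7800/589⌉=14
  n=40…49: ⌈8000/589⌉=14 ⌈8200/589⌉=14 ⌈8400/589⌉=15 ⌈8600/589⌉=15 ⌈8800/589⌉=15 ⌈9000/589⌉=16 ⌈9200/589⌉=16 ⌈9400/589⌉=16 ⌈9600/589⌉=17 ⌈9800/589⌉=17
  n=50…59: ⌈10000/589⌉=17 ⌈10200/589⌉=18 ⌈10400/589⌉=18 ⌈10600/589⌉=18 ⌈10800/589⌉=19 ⌈11000/589⌉=19 ⌈11200/589⌉=20 ⌈11400/589⌉=20 ⌈11600/589⌉=20 ⌈11800/589⌉=21
  n=60…69: ⌈12000/589⌉=21 ⌈12200/589⌉=21 ⌈12400/589⌉=22 ⌈12600/589⌉=22 ⌈12800/589⌉=22 ⌈13000/589⌉=23 ⌈13200/589⌉=23 ⌈13400/589⌉=23 ⌈13600/589⌉=24 ⌈13800/589⌉=24
  n=70…79: ⌈14000/589⌉=24 ⌈14200/589⌉=25 ⌈14400/589⌉=25 ⌈14600/589⌉=25 ⌈14800/589⌉=26 ⌈15000/589⌉=26 ⌈15200/589⌉=26 ⌈15400/589⌉=27 ⌈15600/589⌉=27 ⌈15800/589⌉=27
  n=80…89: ⌈16000/589⌉=28 ⌈16200/589⌉=28 ⌈16400/589⌉=28 ⌈16600/589⌉=29 ⌈16800/589⌉=29 ⌈17000/589⌉=29 ⌈17200/589⌉=30 ⌈17400/589⌉=30 ⌈17600/589⌉=30 ⌈17800/589⌉=31
  n=90…99: ⌈18000/589⌉=31 ⌈18200/589⌉=31 ⌈18400/589⌉=32 ⌈18600/589⌉=32 ⌈18800/589⌉=32 ⌈19000/589⌉=33 ⌈19200/589⌉=33 ⌈19400/589⌉=33 ⌈19600/589⌉=34 ⌈19800/589⌉=34
  n=100…104: ⌈20000/589⌉=34 ⌈20200/589⌉=35 ⌈20400/589⌉=35 ⌈20600/589⌉=35 ⌈20800/589⌉=36
s_n = t_(n+1) − t_n for n = 0 … 103 gives
prefix = 10100100100100100100100100100100100100100100100100100101001001001001001001001001001001001001001001001001
slide a length-8 window over [0..7] … [96..103] (97 windows); first occurrence of each distinct factor:
  [  0..  7] 10100100
  [  1..  8] 01001001
  [  2..  9] 10010010
  [  3.. 10] 00100100
  [ 48.. 55] 00100101
  [ 49.. 56] 01001010
  [ 50.. 57] 10010100
  [ 51.. 58] 00101001
  [ 52.. 59] 01010010
  (the other 88 windows repeat one of these)
distinct factors: {00100100, 00100101, 00101001, 01001001, 01001010, 01010010, 10010010, 10010100, 10100100}
count = 9  (Sturmian bound for length 8 is 9)

9


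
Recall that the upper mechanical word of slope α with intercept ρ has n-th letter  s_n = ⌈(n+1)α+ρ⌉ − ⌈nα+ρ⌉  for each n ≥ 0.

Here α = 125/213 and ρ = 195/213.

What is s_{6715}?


(n+1)α + ρ = (6716·125 + 195) / 213 = 839695/213
nα + ρ     = (6715·125 + 195) / 213 = 839570/213
⌈839695/213⌉ = 3943,  ⌈839570/213⌉ = 3942
s_{6715} = 3943 − 3942 = 1

1


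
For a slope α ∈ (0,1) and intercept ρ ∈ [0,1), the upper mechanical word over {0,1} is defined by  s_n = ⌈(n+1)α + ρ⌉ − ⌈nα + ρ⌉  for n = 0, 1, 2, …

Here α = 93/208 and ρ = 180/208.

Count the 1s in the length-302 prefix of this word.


135

#1s = Σ_{n=0}^{301} s_n = Σ_{n=0}^{301} (⌈(n+1)α+ρ⌉ − ⌈nα+ρ⌉)
the sum telescopes: every ⌈nα+ρ⌉ with 0 < n < 302 appears once with + and once with −, leaving ⌈302α+ρ⌉ − ⌈0·α+ρ⌉
302α + ρ = (302·93 + 180) / 208 = 28266/208
ρ = 180/208
⌈28266/208⌉ = 136,  ⌈180/208⌉ = 1
#1s = 136 − 1 = 135


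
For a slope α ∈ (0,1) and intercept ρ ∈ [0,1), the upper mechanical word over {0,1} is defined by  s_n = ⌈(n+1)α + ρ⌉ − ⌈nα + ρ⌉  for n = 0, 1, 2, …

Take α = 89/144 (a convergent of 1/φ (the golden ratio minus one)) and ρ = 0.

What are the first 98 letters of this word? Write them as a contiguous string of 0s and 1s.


11011010110110101101011011010110110101101011011010110101101101011011010110101101101011011010110101

n=0: ⌈(1·89)/144⌉ − ⌈(0·89)/144⌉ = ⌈89/144⌉ − ⌈0/144⌉ = 1 − 0 = 1
n=1: ⌈(2·89)/144⌉ − ⌈(1·89)/144⌉ = ⌈178/144⌉ − ⌈89/144⌉ = 2 − 1 = 1
n=2: ⌈(3·89)/144⌉ − ⌈(2·89)/144⌉ = ⌈267/144⌉ − ⌈178/144⌉ = 2 − 2 = 0
n=3: ⌈(4·89)/144⌉ − ⌈(3·89)/144⌉ = ⌈356/144⌉ − ⌈267/144⌉ = 3 − 2 = 1
n=4: ⌈(5·89)/144⌉ − ⌈(4·89)/144⌉ = ⌈445/144⌉ − ⌈356/144⌉ = 4 − 3 = 1
n=5: ⌈(6·89)/144⌉ − ⌈(5·89)/144⌉ = ⌈534/144⌉ − ⌈445/144⌉ = 4 − 4 = 0
n=6: ⌈(7·89)/144⌉ − ⌈(6·89)/144⌉ = ⌈623/144⌉ − ⌈534/144⌉ = 5 − 4 = 1
n=7: ⌈(8·89)/144⌉ − ⌈(7·89)/144⌉ = ⌈712/144⌉ − ⌈623/144⌉ = 5 − 5 = 0
n=8: ⌈(9·89)/144⌉ − ⌈(8·89)/144⌉ = ⌈801/144⌉ − ⌈712/144⌉ = 6 − 5 = 1
n=9: ⌈(10·89)/144⌉ − ⌈(9·89)/144⌉ = ⌈890/144⌉ − ⌈801/144⌉ = 7 − 6 = 1
n=10: ⌈(11·89)/144⌉ − ⌈(10·89)/144⌉ = ⌈979/144⌉ − ⌈890/144⌉ = 7 − 7 = 0
n=11: ⌈(12·89)/144⌉ − ⌈(11·89)/144⌉ = ⌈1068/144⌉ − ⌈979/144⌉ = 8 − 7 = 1
n=12: ⌈(13·89)/144⌉ − ⌈(12·89)/144⌉ = ⌈1157/144⌉ − ⌈1068/144⌉ = 9 − 8 = 1
n=13: ⌈(14·89)/144⌉ − ⌈(13·89)/144⌉ = ⌈1246/144⌉ − ⌈1157/144⌉ = 9 − 9 = 0
n=14: ⌈(15·89)/144⌉ − ⌈(14·89)/144⌉ = ⌈1335/144⌉ − ⌈1246/144⌉ = 10 − 9 = 1
n=15: ⌈(16·89)/144⌉ − ⌈(15·89)/144⌉ = ⌈1424/144⌉ − ⌈1335/144⌉ = 10 − 10 = 0
n=16: ⌈(17·89)/144⌉ − ⌈(16·89)/144⌉ = ⌈1513/144⌉ − ⌈1424/144⌉ = 11 − 10 = 1
n=17: ⌈(18·89)/144⌉ − ⌈(17·89)/144⌉ = ⌈1602/144⌉ − ⌈1513/144⌉ = 12 − 11 = 1
n=18: ⌈(19·89)/144⌉ − ⌈(18·89)/144⌉ = ⌈1691/144⌉ − ⌈1602/144⌉ = 12 − 12 = 0
n=19: ⌈(20·89)/144⌉ − ⌈(19·89)/144⌉ = ⌈1780/144⌉ − ⌈1691/144⌉ = 13 − 12 = 1
n=20: ⌈(21·89)/144⌉ − ⌈(20·89)/144⌉ = ⌈1869/144⌉ − ⌈1780/144⌉ = 13 − 13 = 0
n=21: ⌈(22·89)/144⌉ − ⌈(21·89)/144⌉ = ⌈1958/144⌉ − ⌈1869/144⌉ = 14 − 13 = 1
n=22: ⌈(23·89)/144⌉ − ⌈(22·89)/144⌉ = ⌈2047/144⌉ − ⌈1958/144⌉ = 15 − 14 = 1
n=23: ⌈(24·89)/144⌉ − ⌈(23·89)/144⌉ = ⌈2136/144⌉ − ⌈2047/144⌉ = 15 − 15 = 0
n=24: ⌈(25·89)/144⌉ − ⌈(24·89)/144⌉ = ⌈2225/144⌉ − ⌈2136/144⌉ = 16 − 15 = 1
n=25: ⌈(26·89)/144⌉ − ⌈(25·89)/144⌉ = ⌈2314/144⌉ − ⌈2225/144⌉ = 17 − 16 = 1
n=26: ⌈(27·89)/144⌉ − ⌈(26·89)/144⌉ = ⌈2403/144⌉ − ⌈2314/144⌉ = 17 − 17 = 0
n=27: ⌈(28·89)/144⌉ − ⌈(27·89)/144⌉ = ⌈2492/144⌉ − ⌈2403/144⌉ = 18 − 17 = 1
n=28: ⌈(29·89)/144⌉ − ⌈(28·89)/144⌉ = ⌈2581/144⌉ − ⌈2492/144⌉ = 18 − 18 = 0
n=29: ⌈(30·89)/144⌉ − ⌈(29·89)/144⌉ = ⌈2670/144⌉ − ⌈2581/144⌉ = 19 − 18 = 1
n=30: ⌈(31·89)/144⌉ − ⌈(30·89)/144⌉ = ⌈2759/144⌉ − ⌈2670/144⌉ = 20 − 19 = 1
n=31: ⌈(32·89)/144⌉ − ⌈(31·89)/144⌉ = ⌈2848/144⌉ − ⌈2759/144⌉ = 20 − 20 = 0
n=32: ⌈(33·89)/144⌉ − ⌈(32·89)/144⌉ = ⌈2937/144⌉ − ⌈2848/144⌉ = 21 − 20 = 1
n=33: ⌈(34·89)/144⌉ − ⌈(33·89)/144⌉ = ⌈3026/144⌉ − ⌈2937/144⌉ = 22 − 21 = 1
n=34: ⌈(35·89)/144⌉ − ⌈(34·89)/144⌉ = ⌈3115/144⌉ − ⌈3026/144⌉ = 22 − 22 = 0
n=35: ⌈(36·89)/144⌉ − ⌈(35·89)/144⌉ = ⌈3204/144⌉ − ⌈3115/144⌉ = 23 − 22 = 1
n=36: ⌈(37·89)/144⌉ − ⌈(36·89)/144⌉ = ⌈3293/144⌉ − ⌈3204/144⌉ = 23 − 23 = 0
n=37: ⌈(38·89)/144⌉ − ⌈(37·89)/144⌉ = ⌈3382/144⌉ − ⌈3293/144⌉ = 24 − 23 = 1
n=38: ⌈(39·89)/144⌉ − ⌈(38·89)/144⌉ = ⌈3471/144⌉ − ⌈3382/144⌉ = 25 − 24 = 1
n=39: ⌈(40·89)/144⌉ − ⌈(39·89)/144⌉ = ⌈3560/144⌉ − ⌈3471/144⌉ = 25 − 25 = 0
n=40: ⌈(41·89)/144⌉ − ⌈(40·89)/144⌉ = ⌈3649/144⌉ − ⌈3560/144⌉ = 26 − 25 = 1
n=41: ⌈(42·89)/144⌉ − ⌈(41·89)/144⌉ = ⌈3738/144⌉ − ⌈3649/144⌉ = 26 − 26 = 0
n=42: ⌈(43·89)/144⌉ − ⌈(42·89)/144⌉ = ⌈3827/144⌉ − ⌈3738/144⌉ = 27 − 26 = 1
n=43: ⌈(44·89)/144⌉ − ⌈(43·89)/144⌉ = ⌈3916/144⌉ − ⌈3827/144⌉ = 28 − 27 = 1
n=44: ⌈(45·89)/144⌉ − ⌈(44·89)/144⌉ = ⌈4005/144⌉ − ⌈3916/144⌉ = 28 − 28 = 0
n=45: ⌈(46·89)/144⌉ − ⌈(45·89)/144⌉ = ⌈4094/144⌉ − ⌈4005/144⌉ = 29 − 28 = 1
n=46: ⌈(47·89)/144⌉ − ⌈(46·89)/144⌉ = ⌈4183/144⌉ − ⌈4094/144⌉ = 30 − 29 = 1
n=47: ⌈(48·89)/144⌉ − ⌈(47·89)/144⌉ = ⌈4272/144⌉ − ⌈4183/144⌉ = 30 − 30 = 0
n=48: ⌈(49·89)/144⌉ − ⌈(48·89)/144⌉ = ⌈4361/144⌉ − ⌈4272/144⌉ = 31 − 30 = 1
n=49: ⌈(50·89)/144⌉ − ⌈(49·89)/144⌉ = ⌈4450/144⌉ − ⌈4361/144⌉ = 31 − 31 = 0
n=50: ⌈(51·89)/144⌉ − ⌈(50·89)/144⌉ = ⌈4539/144⌉ − ⌈4450/144⌉ = 32 − 31 = 1
n=51: ⌈(52·89)/144⌉ − ⌈(51·89)/144⌉ = ⌈4628/144⌉ − ⌈4539/144⌉ = 33 − 32 = 1
n=52: ⌈(53·89)/144⌉ − ⌈(52·89)/144⌉ = ⌈4717/144⌉ − ⌈4628/144⌉ = 33 − 33 = 0
n=53: ⌈(54·89)/144⌉ − ⌈(53·89)/144⌉ = ⌈4806/144⌉ − ⌈4717/144⌉ = 34 − 33 = 1
n=54: ⌈(55·89)/144⌉ − ⌈(54·89)/144⌉ = ⌈4895/144⌉ − ⌈4806/144⌉ = 34 − 34 = 0
n=55: ⌈(56·89)/144⌉ − ⌈(55·89)/144⌉ = ⌈4984/144⌉ − ⌈4895/144⌉ = 35 − 34 = 1
n=56: ⌈(57·89)/144⌉ − ⌈(56·89)/144⌉ = ⌈5073/144⌉ − ⌈4984/144⌉ = 36 − 35 = 1
n=57: ⌈(58·89)/144⌉ − ⌈(57·89)/144⌉ = ⌈5162/144⌉ − ⌈5073/144⌉ = 36 − 36 = 0
n=58: ⌈(59·89)/144⌉ − ⌈(58·89)/144⌉ = ⌈5251/144⌉ − ⌈5162/144⌉ = 37 − 36 = 1
n=59: ⌈(60·89)/144⌉ − ⌈(59·89)/144⌉ = ⌈5340/144⌉ − ⌈5251/144⌉ = 38 − 37 = 1
n=60: ⌈(61·89)/144⌉ − ⌈(60·89)/144⌉ = ⌈5429/144⌉ − ⌈5340/144⌉ = 38 − 38 = 0
n=61: ⌈(62·89)/144⌉ − ⌈(61·89)/144⌉ = ⌈5518/144⌉ − ⌈5429/144⌉ = 39 − 38 = 1
n=62: ⌈(63·89)/144⌉ − ⌈(62·89)/144⌉ = ⌈5607/144⌉ − ⌈5518/144⌉ = 39 − 39 = 0
n=63: ⌈(64·89)/144⌉ − ⌈(63·89)/144⌉ = ⌈5696/144⌉ − ⌈5607/144⌉ = 40 − 39 = 1
n=64: ⌈(65·89)/144⌉ − ⌈(64·89)/144⌉ = ⌈5785/144⌉ − ⌈5696/144⌉ = 41 − 40 = 1
n=65: ⌈(66·89)/144⌉ − ⌈(65·89)/144⌉ = ⌈5874/144⌉ − ⌈5785/144⌉ = 41 − 41 = 0
n=66: ⌈(67·89)/144⌉ − ⌈(66·89)/144⌉ = ⌈5963/144⌉ − ⌈5874/144⌉ = 42 − 41 = 1
n=67: ⌈(68·89)/144⌉ − ⌈(67·89)/144⌉ = ⌈6052/144⌉ − ⌈5963/144⌉ = 43 − 42 = 1
n=68: ⌈(69·89)/144⌉ − ⌈(68·89)/144⌉ = ⌈6141/144⌉ − ⌈6052/144⌉ = 43 − 43 = 0
n=69: ⌈(70·89)/144⌉ − ⌈(69·89)/144⌉ = ⌈6230/144⌉ − ⌈6141/144⌉ = 44 − 43 = 1
n=70: ⌈(71·89)/144⌉ − ⌈(70·89)/144⌉ = ⌈6319/144⌉ − ⌈6230/144⌉ = 44 − 44 = 0
n=71: ⌈(72·89)/144⌉ − ⌈(71·89)/144⌉ = ⌈6408/144⌉ − ⌈6319/144⌉ = 45 − 44 = 1
n=72: ⌈(73·89)/144⌉ − ⌈(72·89)/144⌉ = ⌈6497/144⌉ − ⌈6408/144⌉ = 46 − 45 = 1
n=73: ⌈(74·89)/144⌉ − ⌈(73·89)/144⌉ = ⌈6586/144⌉ − ⌈6497/144⌉ = 46 − 46 = 0
n=74: ⌈(75·89)/144⌉ − ⌈(74·89)/144⌉ = ⌈6675/144⌉ − ⌈6586/144⌉ = 47 − 46 = 1
n=75: ⌈(76·89)/144⌉ − ⌈(75·89)/144⌉ = ⌈6764/144⌉ − ⌈6675/144⌉ = 47 − 47 = 0
n=76: ⌈(77·89)/144⌉ − ⌈(76·89)/144⌉ = ⌈6853/144⌉ − ⌈6764/144⌉ = 48 − 47 = 1
n=77: ⌈(78·89)/144⌉ − ⌈(77·89)/144⌉ = ⌈6942/144⌉ − ⌈6853/144⌉ = 49 − 48 = 1
n=78: ⌈(79·89)/144⌉ − ⌈(78·89)/144⌉ = ⌈7031/144⌉ − ⌈6942/144⌉ = 49 − 49 = 0
n=79: ⌈(80·89)/144⌉ − ⌈(79·89)/144⌉ = ⌈7120/144⌉ − ⌈7031/144⌉ = 50 − 49 = 1
n=80: ⌈(81·89)/144⌉ − ⌈(80·89)/144⌉ = ⌈7209/144⌉ − ⌈7120/144⌉ = 51 − 50 = 1
n=81: ⌈(82·89)/144⌉ − ⌈(81·89)/144⌉ = ⌈7298/144⌉ − ⌈7209/144⌉ = 51 − 51 = 0
n=82: ⌈(83·89)/144⌉ − ⌈(82·89)/144⌉ = ⌈7387/144⌉ − ⌈7298/144⌉ = 52 − 51 = 1
n=83: ⌈(84·89)/144⌉ − ⌈(83·89)/144⌉ = ⌈7476/144⌉ − ⌈7387/144⌉ = 52 − 52 = 0
n=84: ⌈(85·89)/144⌉ − ⌈(84·89)/144⌉ = ⌈7565/144⌉ − ⌈7476/144⌉ = 53 − 52 = 1
n=85: ⌈(86·89)/144⌉ − ⌈(85·89)/144⌉ = ⌈7654/144⌉ − ⌈7565/144⌉ = 54 − 53 = 1
n=86: ⌈(87·89)/144⌉ − ⌈(86·89)/144⌉ = ⌈7743/144⌉ − ⌈7654/144⌉ = 54 − 54 = 0
n=87: ⌈(88·89)/144⌉ − ⌈(87·89)/144⌉ = ⌈7832/144⌉ − ⌈7743/144⌉ = 55 − 54 = 1
n=88: ⌈(89·89)/144⌉ − ⌈(88·89)/144⌉ = ⌈7921/144⌉ − ⌈7832/144⌉ = 56 − 55 = 1
n=89: ⌈(90·89)/144⌉ − ⌈(89·89)/144⌉ = ⌈8010/144⌉ − ⌈7921/144⌉ = 56 − 56 = 0
n=90: ⌈(91·89)/144⌉ − ⌈(90·89)/144⌉ = ⌈8099/144⌉ − ⌈8010/144⌉ = 57 − 56 = 1
n=91: ⌈(92·89)/144⌉ − ⌈(91·89)/144⌉ = ⌈8188/144⌉ − ⌈8099/144⌉ = 57 − 57 = 0
n=92: ⌈(93·89)/144⌉ − ⌈(92·89)/144⌉ = ⌈8277/144⌉ − ⌈8188/144⌉ = 58 − 57 = 1
n=93: ⌈(94·89)/144⌉ − ⌈(93·89)/144⌉ = ⌈8366/144⌉ − ⌈8277/144⌉ = 59 − 58 = 1
n=94: ⌈(95·89)/144⌉ − ⌈(94·89)/144⌉ = ⌈8455/144⌉ − ⌈8366/144⌉ = 59 − 59 = 0
n=95: ⌈(96·89)/144⌉ − ⌈(95·89)/144⌉ = ⌈8544/144⌉ − ⌈8455/144⌉ = 60 − 59 = 1
n=96: ⌈(97·89)/144⌉ − ⌈(96·89)/144⌉ = ⌈8633/144⌉ − ⌈8544/144⌉ = 60 − 60 = 0
n=97: ⌈(98·89)/144⌉ − ⌈(97·89)/144⌉ = ⌈8722/144⌉ − ⌈8633/144⌉ = 61 − 60 = 1
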